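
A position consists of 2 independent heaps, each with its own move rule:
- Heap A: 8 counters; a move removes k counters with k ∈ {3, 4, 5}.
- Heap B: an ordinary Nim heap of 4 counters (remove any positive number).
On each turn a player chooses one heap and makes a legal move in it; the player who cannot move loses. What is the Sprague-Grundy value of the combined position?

Build the Grundy sequence for heap A with g(k) = mex{g(k−s) : s ∈ {3, 4, 5}, s ≤ k}:
k:     0  1  2  3  4  5  6  7  8
g(k):  0  0  0  1  1  1  2  2  0
So g(8) = 0.
Heap B is a plain Nim heap of size 4, so its Grundy value is 4.
The value of a disjunctive sum is the nim-sum of the parts.
Combined value = 0 ⊕ 4 = 4.

4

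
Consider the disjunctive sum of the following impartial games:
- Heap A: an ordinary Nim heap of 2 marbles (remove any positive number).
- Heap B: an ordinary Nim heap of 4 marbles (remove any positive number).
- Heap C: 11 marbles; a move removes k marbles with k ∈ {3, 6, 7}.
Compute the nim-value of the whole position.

6

Heap A is a plain Nim heap of size 2, so its Grundy value is 2.
Heap B is a plain Nim heap of size 4, so its Grundy value is 4.
Build the Grundy sequence for heap C with g(k) = mex{g(k−s) : s ∈ {3, 6, 7}, s ≤ k}:
g(0) = mex{} = 0
g(1) = mex{} = 0
g(2) = mex{} = 0
g(3) = mex{0} = 1
g(4) = mex{0} = 1
g(5) = mex{0} = 1
g(6) = mex{0,1} = 2
g(7) = mex{0,1} = 2
g(8) = mex{0,1} = 2
g(9) = mex{0,1,2} = 3
g(10) = mex{1,2} = 0
g(11) = mex{1,2} = 0
So g(11) = 0.
By the Sprague-Grundy theorem, the Grundy value of a sum of independent games is the XOR of the component values.
Combined value = 2 XOR 4 XOR 0 = 6.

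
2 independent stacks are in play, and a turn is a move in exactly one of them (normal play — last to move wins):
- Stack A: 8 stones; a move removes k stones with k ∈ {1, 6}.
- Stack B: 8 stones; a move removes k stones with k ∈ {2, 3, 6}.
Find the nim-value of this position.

3

Build the Grundy sequence for stack A with g(k) = mex{g(k−s) : s ∈ {1, 6}, s ≤ k}:
g(0) = mex{} = 0
g(1) = mex{0} = 1
g(2) = mex{1} = 0
g(3) = mex{0} = 1
g(4) = mex{1} = 0
g(5) = mex{0} = 1
g(6) = mex{0,1} = 2
g(7) = mex{1,2} = 0
g(8) = mex{0} = 1
So g(8) = 1.
Grundy values for stack B (subtraction set {2, 3, 6}):
k:     0  1  2  3  4  5  6  7  8
g(k):  0  0  1  1  2  0  3  1  2
So g(8) = 2.
The value of a disjunctive sum is the nim-sum of the parts.
Combined value = 1 XOR 2 = 3.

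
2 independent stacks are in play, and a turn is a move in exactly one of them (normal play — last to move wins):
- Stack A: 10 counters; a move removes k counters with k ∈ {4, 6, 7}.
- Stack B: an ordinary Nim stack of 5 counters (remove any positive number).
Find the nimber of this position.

Grundy values for stack A (subtraction set {4, 6, 7}):
g(0) = mex{} = 0
g(1) = mex{} = 0
g(2) = mex{} = 0
g(3) = mex{} = 0
g(4) = mex{0} = 1
g(5) = mex{0} = 1
g(6) = mex{0} = 1
g(7) = mex{0} = 1
g(8) = mex{0,1} = 2
g(9) = mex{0,1} = 2
g(10) = mex{0,1} = 2
So g(10) = 2.
Stack B is a plain Nim stack of size 5, so its Grundy value is 5.
The value of a disjunctive sum is the nim-sum of the parts.
Combined value = 2 XOR 5 = 7.

7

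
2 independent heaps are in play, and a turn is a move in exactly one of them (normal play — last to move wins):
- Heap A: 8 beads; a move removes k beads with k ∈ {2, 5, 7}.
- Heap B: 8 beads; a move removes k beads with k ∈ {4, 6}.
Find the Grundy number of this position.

0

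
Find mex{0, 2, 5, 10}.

1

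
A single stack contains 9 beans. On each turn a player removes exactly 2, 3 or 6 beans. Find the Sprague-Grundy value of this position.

0

Grundy values for subtraction set {2, 3, 6}:
k:     0  1  2  3  4  5  6  7  8  9
g(k):  0  0  1  1  2  0  3  1  2  0
So g(9) = 0.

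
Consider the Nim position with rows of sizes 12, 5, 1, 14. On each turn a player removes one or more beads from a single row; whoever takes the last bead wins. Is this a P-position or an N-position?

Compute the nim-sum pairwise:
12 ^ 5 = 9
9 ^ 1 = 8
8 ^ 14 = 6
The nim-sum is 6 ≠ 0, so this is an N-position: the player to move can win.

N-position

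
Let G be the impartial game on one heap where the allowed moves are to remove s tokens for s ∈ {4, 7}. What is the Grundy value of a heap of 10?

2

Build the Grundy sequence with g(k) = mex{g(k−s) : s ∈ {4, 7}, s ≤ k}:
g(0) = mex{} = 0
g(1) = mex{} = 0
g(2) = mex{} = 0
g(3) = mex{} = 0
g(4) = mex{0} = 1
g(5) = mex{0} = 1
g(6) = mex{0} = 1
g(7) = mex{0} = 1
g(8) = mex{0,1} = 2
g(9) = mex{0,1} = 2
g(10) = mex{0,1} = 2
So g(10) = 2.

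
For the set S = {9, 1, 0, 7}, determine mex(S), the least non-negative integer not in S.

The values 0, 1 are all present; 2 is the first non-negative integer missing from the set.

2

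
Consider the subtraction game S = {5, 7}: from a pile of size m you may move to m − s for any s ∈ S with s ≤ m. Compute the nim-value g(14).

0

Build the Grundy sequence with g(k) = mex{g(k−s) : s ∈ {5, 7}, s ≤ k}:
g(0) = mex{} = 0
g(1) = mex{} = 0
g(2) = mex{} = 0
g(3) = mex{} = 0
g(4) = mex{} = 0
g(5) = mex{0} = 1
g(6) = mex{0} = 1
g(7) = mex{0} = 1
g(8) = mex{0} = 1
g(9) = mex{0} = 1
g(10) = mex{0,1} = 2
g(11) = mex{0,1} = 2
g(12) = mex{1} = 0
g(13) = mex{1} = 0
g(14) = mex{1} = 0
So g(14) = 0.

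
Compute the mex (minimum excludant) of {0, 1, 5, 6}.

2

The values 0, 1 are all present; 2 is the first non-negative integer missing from the set.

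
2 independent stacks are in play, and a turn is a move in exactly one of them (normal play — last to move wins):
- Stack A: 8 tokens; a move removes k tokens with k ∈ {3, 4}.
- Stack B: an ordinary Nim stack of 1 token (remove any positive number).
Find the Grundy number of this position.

1

Grundy values for stack A (subtraction set {3, 4}):
g(0) = mex{} = 0
g(1) = mex{} = 0
g(2) = mex{} = 0
g(3) = mex{0} = 1
g(4) = mex{0} = 1
g(5) = mex{0} = 1
g(6) = mex{0,1} = 2
g(7) = mex{1} = 0
g(8) = mex{1} = 0
So g(8) = 0.
Stack B is a plain Nim stack of size 1, so its Grundy value is 1.
The value of a disjunctive sum is the nim-sum of the parts.
Combined value = 0 XOR 1 = 1.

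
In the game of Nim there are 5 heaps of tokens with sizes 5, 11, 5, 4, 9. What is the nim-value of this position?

6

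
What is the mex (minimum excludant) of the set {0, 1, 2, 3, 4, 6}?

5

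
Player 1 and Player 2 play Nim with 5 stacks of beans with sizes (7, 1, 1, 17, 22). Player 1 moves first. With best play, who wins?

Nim-sum: 7 ⊕ 1 ⊕ 1 ⊕ 17 ⊕ 22 = 0.
The nim-sum is 0, so this is a P-position: the player to move is in a losing position under optimal play; Player 1 is about to move from it and so loses — Player 2 wins.

Player 2 wins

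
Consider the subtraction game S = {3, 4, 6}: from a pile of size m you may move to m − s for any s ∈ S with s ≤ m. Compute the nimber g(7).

2

Build the Grundy sequence with g(k) = mex{g(k−s) : s ∈ {3, 4, 6}, s ≤ k}:
k:     0  1  2  3  4  5  6  7
g(k):  0  0  0  1  1  1  2  2
So g(7) = 2.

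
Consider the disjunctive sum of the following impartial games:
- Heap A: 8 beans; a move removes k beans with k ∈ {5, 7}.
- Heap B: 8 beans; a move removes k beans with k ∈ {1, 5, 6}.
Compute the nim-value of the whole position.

3

For heap A, compute g(0), g(1), … with moves {5, 7}:
g(0) = mex{} = 0
g(1) = mex{} = 0
g(2) = mex{} = 0
g(3) = mex{} = 0
g(4) = mex{} = 0
g(5) = mex{0} = 1
g(6) = mex{0} = 1
g(7) = mex{0} = 1
g(8) = mex{0} = 1
So g(8) = 1.
Build the Grundy sequence for heap B with g(k) = mex{g(k−s) : s ∈ {1, 5, 6}, s ≤ k}:
g(0) = mex{} = 0
g(1) = mex{0} = 1
g(2) = mex{1} = 0
g(3) = mex{0} = 1
g(4) = mex{1} = 0
g(5) = mex{0} = 1
g(6) = mex{0,1} = 2
g(7) = mex{0,1,2} = 3
g(8) = mex{0,1,3} = 2
So g(8) = 2.
By the Sprague-Grundy theorem, the Grundy value of a sum of independent games is the XOR of the component values.
Combined value = 1 XOR 2 = 3.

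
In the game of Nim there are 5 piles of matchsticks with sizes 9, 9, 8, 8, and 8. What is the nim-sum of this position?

Bitwise XOR of the heap sizes:
  1001  (9)
  1001  (9)
  1000  (8)
  1000  (8)
  1000  (8)
  ----
  1000  (8)

8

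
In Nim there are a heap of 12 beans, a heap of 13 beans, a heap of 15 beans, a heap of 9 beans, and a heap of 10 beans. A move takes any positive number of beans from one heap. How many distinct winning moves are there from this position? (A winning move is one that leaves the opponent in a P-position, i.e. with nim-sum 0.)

Compute the nim-sum pairwise:
12 ^ 13 = 1
1 ^ 15 = 14
14 ^ 9 = 7
7 ^ 10 = 13
The overall nim-sum is X = 13. A heap of size p has a winning move iff p XOR X < p (reduce it to p XOR X).
  12: 12 XOR 13 = 1 < 12 — winning move (to 1).
  13: 13 XOR 13 = 0 < 13 — winning move (to 0).
  15: 15 XOR 13 = 2 < 15 — winning move (to 2).
  9: 9 XOR 13 = 4 < 9 — winning move (to 4).
  10: 10 XOR 13 = 7 < 10 — winning move (to 7).
That gives 5 winning moves.

5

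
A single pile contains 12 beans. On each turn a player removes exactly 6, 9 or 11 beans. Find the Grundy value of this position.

Compute g(0), g(1), … for moves {6, 9, 11}:
g(0) = mex{} = 0
g(1) = mex{} = 0
g(2) = mex{} = 0
g(3) = mex{} = 0
g(4) = mex{} = 0
g(5) = mex{} = 0
g(6) = mex{0} = 1
g(7) = mex{0} = 1
g(8) = mex{0} = 1
g(9) = mex{0} = 1
g(10) = mex{0} = 1
g(11) = mex{0} = 1
g(12) = mex{0,1} = 2
So g(12) = 2.

2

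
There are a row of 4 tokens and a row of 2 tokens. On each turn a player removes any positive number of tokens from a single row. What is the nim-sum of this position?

Compute the nim-sum pairwise:
4 XOR 2 = 6

6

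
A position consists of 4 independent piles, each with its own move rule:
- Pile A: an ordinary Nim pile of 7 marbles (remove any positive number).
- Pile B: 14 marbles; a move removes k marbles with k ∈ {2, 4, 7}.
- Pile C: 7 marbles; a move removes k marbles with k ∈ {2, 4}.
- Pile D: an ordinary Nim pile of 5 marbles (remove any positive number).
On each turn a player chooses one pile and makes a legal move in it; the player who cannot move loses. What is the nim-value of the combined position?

Pile A is a plain Nim pile of size 7, so its Grundy value is 7.
For pile B, compute g(0), g(1), … with moves {2, 4, 7}:
k:     0  1  2  3  4  5  6  7  8  9 10 11 12 13 14
g(k):  0  0  1  1  2  2  0  3  1  0  2  1  0  2  1
So g(14) = 1.
Grundy values for pile C (subtraction set {2, 4}):
k:     0  1  2  3  4  5  6  7
g(k):  0  0  1  1  2  2  0  0
So g(7) = 0.
Pile D is a plain Nim pile of size 5, so its Grundy value is 5.
By the Sprague-Grundy theorem, the Grundy value of a sum of independent games is the XOR of the component values.
Combined value = 7 XOR 1 XOR 0 XOR 5 = 3.

3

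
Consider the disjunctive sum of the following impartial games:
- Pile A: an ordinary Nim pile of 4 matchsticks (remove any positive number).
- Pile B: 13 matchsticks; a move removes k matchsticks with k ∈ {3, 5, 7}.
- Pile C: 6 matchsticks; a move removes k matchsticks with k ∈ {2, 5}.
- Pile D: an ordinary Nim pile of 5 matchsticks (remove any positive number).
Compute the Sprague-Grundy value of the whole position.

1

Pile A is a plain Nim pile of size 4, so its Grundy value is 4.
For pile B, compute g(0), g(1), … with moves {3, 5, 7}:
k:     0  1  2  3  4  5  6  7  8  9 10 11 12 13
g(k):  0  0  0  1  1  1  2  2  2  3  0  0  0  1
So g(13) = 1.
Grundy values for pile C (subtraction set {2, 5}):
k:     0  1  2  3  4  5  6
g(k):  0  0  1  1  0  2  1
So g(6) = 1.
Pile D is a plain Nim pile of size 5, so its Grundy value is 5.
The value of a disjunctive sum is the nim-sum of the parts.
Combined value = 4 XOR 1 XOR 1 XOR 5 = 1.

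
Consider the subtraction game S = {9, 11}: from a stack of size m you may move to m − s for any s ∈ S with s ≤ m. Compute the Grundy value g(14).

1

Build the Grundy sequence with g(k) = mex{g(k−s) : s ∈ {9, 11}, s ≤ k}:
g(0) = mex{} = 0
g(1) = mex{} = 0
g(2) = mex{} = 0
g(3) = mex{} = 0
g(4) = mex{} = 0
g(5) = mex{} = 0
g(6) = mex{} = 0
g(7) = mex{} = 0
g(8) = mex{} = 0
g(9) = mex{0} = 1
g(10) = mex{0} = 1
g(11) = mex{0} = 1
g(12) = mex{0} = 1
g(13) = mex{0} = 1
g(14) = mex{0} = 1
So g(14) = 1.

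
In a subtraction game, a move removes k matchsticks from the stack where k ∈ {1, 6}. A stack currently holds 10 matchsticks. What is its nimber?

1

Build the Grundy sequence with g(k) = mex{g(k−s) : s ∈ {1, 6}, s ≤ k}:
g(0) = mex{} = 0
g(1) = mex{0} = 1
g(2) = mex{1} = 0
g(3) = mex{0} = 1
g(4) = mex{1} = 0
g(5) = mex{0} = 1
g(6) = mex{0,1} = 2
g(7) = mex{1,2} = 0
g(8) = mex{0} = 1
g(9) = mex{1} = 0
g(10) = mex{0} = 1
So g(10) = 1.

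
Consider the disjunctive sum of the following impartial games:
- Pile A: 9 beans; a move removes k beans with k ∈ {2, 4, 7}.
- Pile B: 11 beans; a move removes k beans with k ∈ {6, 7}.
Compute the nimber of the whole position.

Build the Grundy sequence for pile A with g(k) = mex{g(k−s) : s ∈ {2, 4, 7}, s ≤ k}:
k:     0  1  2  3  4  5  6  7  8  9
g(k):  0  0  1  1  2  2  0  3  1  0
So g(9) = 0.
Build the Grundy sequence for pile B with g(k) = mex{g(k−s) : s ∈ {6, 7}, s ≤ k}:
k:     0  1  2  3  4  5  6  7  8  9 10 11
g(k):  0  0  0  0  0  0  1  1  1  1  1  1
So g(11) = 1.
The value of a disjunctive sum is the nim-sum of the parts.
Combined value = 0 ⊕ 1 = 1.

1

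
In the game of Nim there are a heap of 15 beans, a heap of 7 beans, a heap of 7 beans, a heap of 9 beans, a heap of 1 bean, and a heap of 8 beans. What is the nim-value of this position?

15

Bitwise XOR of the heap sizes:
  1111  (15)
  0111  (7)
  0111  (7)
  1001  (9)
  0001  (1)
  1000  (8)
  ----
  1111  (15)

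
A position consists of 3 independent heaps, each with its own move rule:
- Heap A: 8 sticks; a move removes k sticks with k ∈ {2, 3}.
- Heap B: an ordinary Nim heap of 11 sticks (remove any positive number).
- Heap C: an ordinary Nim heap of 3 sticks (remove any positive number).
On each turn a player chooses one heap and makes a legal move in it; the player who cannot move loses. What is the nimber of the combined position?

For heap A, compute g(0), g(1), … with moves {2, 3}:
g(0) = mex{} = 0
g(1) = mex{} = 0
g(2) = mex{0} = 1
g(3) = mex{0} = 1
g(4) = mex{0,1} = 2
g(5) = mex{1} = 0
g(6) = mex{1,2} = 0
g(7) = mex{0,2} = 1
g(8) = mex{0} = 1
So g(8) = 1.
Heap B is a plain Nim heap of size 11, so its Grundy value is 11.
Heap C is a plain Nim heap of size 3, so its Grundy value is 3.
The value of a disjunctive sum is the nim-sum of the parts.
Combined value = 1 ⊕ 11 ⊕ 3 = 9.

9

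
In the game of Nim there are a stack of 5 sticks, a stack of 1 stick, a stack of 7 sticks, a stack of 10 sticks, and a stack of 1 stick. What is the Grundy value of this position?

Compute the nim-sum pairwise:
5 XOR 1 = 4
4 XOR 7 = 3
3 XOR 10 = 9
9 XOR 1 = 8

8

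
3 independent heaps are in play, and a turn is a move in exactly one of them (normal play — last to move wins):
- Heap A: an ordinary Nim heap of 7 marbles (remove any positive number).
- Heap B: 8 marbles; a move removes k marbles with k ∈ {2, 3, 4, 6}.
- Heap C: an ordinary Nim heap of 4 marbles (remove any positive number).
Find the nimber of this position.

3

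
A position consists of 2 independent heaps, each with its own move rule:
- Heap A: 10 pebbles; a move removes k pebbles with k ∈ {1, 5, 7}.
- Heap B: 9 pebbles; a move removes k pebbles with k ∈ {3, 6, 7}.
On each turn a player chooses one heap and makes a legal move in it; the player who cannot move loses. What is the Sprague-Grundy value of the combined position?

3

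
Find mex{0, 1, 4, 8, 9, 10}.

2

The values 0, 1 are all present; 2 is the first non-negative integer missing from the set.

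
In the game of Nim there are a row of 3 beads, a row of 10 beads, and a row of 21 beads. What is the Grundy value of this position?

28

Compute the nim-sum pairwise:
3 XOR 10 = 9
9 XOR 21 = 28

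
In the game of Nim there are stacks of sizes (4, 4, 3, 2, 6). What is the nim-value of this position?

Compute the nim-sum pairwise:
4 XOR 4 = 0
0 XOR 3 = 3
3 XOR 2 = 1
1 XOR 6 = 7

7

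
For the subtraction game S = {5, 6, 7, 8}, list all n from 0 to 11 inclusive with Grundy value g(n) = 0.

0, 1, 2, 3, 4

Build the Grundy sequence with g(k) = mex{g(k−s) : s ∈ {5, 6, 7, 8}, s ≤ k}:
k:     0  1  2  3  4  5  6  7  8  9 10 11
g(k):  0  0  0  0  0  1  1  1  1  1  2  2
The P-positions (g = 0) in 0..11 are 0, 1, 2, 3, 4.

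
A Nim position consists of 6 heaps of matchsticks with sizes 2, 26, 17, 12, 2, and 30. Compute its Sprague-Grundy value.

25

Nim-sum: 2 ⊕ 26 ⊕ 17 ⊕ 12 ⊕ 2 ⊕ 30 = 25.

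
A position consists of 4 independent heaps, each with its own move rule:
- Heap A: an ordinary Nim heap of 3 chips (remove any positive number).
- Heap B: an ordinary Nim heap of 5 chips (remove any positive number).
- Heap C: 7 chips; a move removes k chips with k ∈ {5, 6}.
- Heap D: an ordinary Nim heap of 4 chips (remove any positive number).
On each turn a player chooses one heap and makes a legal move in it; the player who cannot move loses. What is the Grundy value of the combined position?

Heap A is a plain Nim heap of size 3, so its Grundy value is 3.
Heap B is a plain Nim heap of size 5, so its Grundy value is 5.
For heap C, compute g(0), g(1), … with moves {5, 6}:
g(0) = mex{} = 0
g(1) = mex{} = 0
g(2) = mex{} = 0
g(3) = mex{} = 0
g(4) = mex{} = 0
g(5) = mex{0} = 1
g(6) = mex{0} = 1
g(7) = mex{0} = 1
So g(7) = 1.
Heap D is a plain Nim heap of size 4, so its Grundy value is 4.
By the Sprague-Grundy theorem, the Grundy value of a sum of independent games is the XOR of the component values.
Combined value = 3 XOR 5 XOR 1 XOR 4 = 3.

3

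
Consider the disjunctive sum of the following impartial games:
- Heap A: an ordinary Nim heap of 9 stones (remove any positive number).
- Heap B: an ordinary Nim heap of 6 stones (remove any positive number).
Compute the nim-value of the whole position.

Heap A is a plain Nim heap of size 9, so its Grundy value is 9.
Heap B is a plain Nim heap of size 6, so its Grundy value is 6.
The value of a disjunctive sum is the nim-sum of the parts.
Combined value = 9 ⊕ 6 = 15.

15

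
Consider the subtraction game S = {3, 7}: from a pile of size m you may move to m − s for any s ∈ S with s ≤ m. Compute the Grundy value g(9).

1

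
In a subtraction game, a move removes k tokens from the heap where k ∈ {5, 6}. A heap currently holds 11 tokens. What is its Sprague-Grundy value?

0

Build the Grundy sequence with g(k) = mex{g(k−s) : s ∈ {5, 6}, s ≤ k}:
g(0) = mex{} = 0
g(1) = mex{} = 0
g(2) = mex{} = 0
g(3) = mex{} = 0
g(4) = mex{} = 0
g(5) = mex{0} = 1
g(6) = mex{0} = 1
g(7) = mex{0} = 1
g(8) = mex{0} = 1
g(9) = mex{0} = 1
g(10) = mex{0,1} = 2
g(11) = mex{1} = 0
So g(11) = 0.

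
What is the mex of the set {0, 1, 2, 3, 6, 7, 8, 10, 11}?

4

The values 0, 1, 2, 3 are all present; 4 is the first non-negative integer missing from the set.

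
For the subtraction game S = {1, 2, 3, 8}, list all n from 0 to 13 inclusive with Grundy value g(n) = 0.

0, 4, 9, 13

Build the Grundy sequence with g(k) = mex{g(k−s) : s ∈ {1, 2, 3, 8}, s ≤ k}:
k:     0  1  2  3  4  5  6  7  8  9 10 11 12 13
g(k):  0  1  2  3  0  1  2  3  4  0  1  2  3  0
The P-positions (g = 0) in 0..13 are 0, 4, 9, 13.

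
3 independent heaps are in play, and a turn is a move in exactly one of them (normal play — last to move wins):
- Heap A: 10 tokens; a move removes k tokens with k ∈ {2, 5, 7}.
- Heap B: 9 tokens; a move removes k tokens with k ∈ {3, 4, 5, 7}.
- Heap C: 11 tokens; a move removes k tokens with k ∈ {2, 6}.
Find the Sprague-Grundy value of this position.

Grundy values for heap A (subtraction set {2, 5, 7}):
g(0) = mex{} = 0
g(1) = mex{} = 0
g(2) = mex{0} = 1
g(3) = mex{0} = 1
g(4) = mex{1} = 0
g(5) = mex{0,1} = 2
g(6) = mex{0} = 1
g(7) = mex{0,1,2} = 3
g(8) = mex{0,1} = 2
g(9) = mex{0,1,3} = 2
g(10) = mex{1,2} = 0
So g(10) = 0.
Grundy values for heap B (subtraction set {3, 4, 5, 7}):
k:     0  1  2  3  4  5  6  7  8  9
g(k):  0  0  0  1  1  1  2  2  2  3
So g(9) = 3.
Build the Grundy sequence for heap C with g(k) = mex{g(k−s) : s ∈ {2, 6}, s ≤ k}:
g(0) = mex{} = 0
g(1) = mex{} = 0
g(2) = mex{0} = 1
g(3) = mex{0} = 1
g(4) = mex{1} = 0
g(5) = mex{1} = 0
g(6) = mex{0} = 1
g(7) = mex{0} = 1
g(8) = mex{1} = 0
g(9) = mex{1} = 0
g(10) = mex{0} = 1
g(11) = mex{0} = 1
So g(11) = 1.
The value of a disjunctive sum is the nim-sum of the parts.
Combined value = 0 XOR 3 XOR 1 = 2.

2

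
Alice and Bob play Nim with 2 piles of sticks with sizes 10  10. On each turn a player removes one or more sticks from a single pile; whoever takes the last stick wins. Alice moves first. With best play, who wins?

Bob wins

Compute the nim-sum pairwise:
10 ^ 10 = 0
The nim-sum is 0, so this is a P-position: the player to move is in a losing position under optimal play; Alice is about to move from it and so loses — Bob wins.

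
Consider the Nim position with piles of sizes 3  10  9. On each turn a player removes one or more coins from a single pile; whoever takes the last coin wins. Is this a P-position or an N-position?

P-position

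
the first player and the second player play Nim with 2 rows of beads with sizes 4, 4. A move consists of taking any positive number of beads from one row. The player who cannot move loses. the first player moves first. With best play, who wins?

Write each in binary and XOR column by column:
  100  (4)
  100  (4)
  ---
  000  (0)
The nim-sum is 0, so this is a P-position: the player to move is in a losing position under optimal play; the first player is about to move from it and so loses — the second player wins.

the second player wins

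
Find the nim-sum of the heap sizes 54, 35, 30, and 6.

Nim-sum: 54 XOR 35 XOR 30 XOR 6 = 13.

13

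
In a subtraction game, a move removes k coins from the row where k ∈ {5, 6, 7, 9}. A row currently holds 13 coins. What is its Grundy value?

2

Grundy values for subtraction set {5, 6, 7, 9}:
k:     0  1  2  3  4  5  6  7  8  9 10 11 12 13
g(k):  0  0  0  0  0  1  1  1  1  1  2  2  2  2
So g(13) = 2.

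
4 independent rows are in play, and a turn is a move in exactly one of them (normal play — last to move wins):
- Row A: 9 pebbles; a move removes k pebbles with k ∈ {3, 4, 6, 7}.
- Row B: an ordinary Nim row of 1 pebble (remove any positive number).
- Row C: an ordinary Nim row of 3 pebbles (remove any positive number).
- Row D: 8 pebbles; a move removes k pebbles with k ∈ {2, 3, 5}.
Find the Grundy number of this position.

For row A, compute g(0), g(1), … with moves {3, 4, 6, 7}:
g(0) = mex{} = 0
g(1) = mex{} = 0
g(2) = mex{} = 0
g(3) = mex{0} = 1
g(4) = mex{0} = 1
g(5) = mex{0} = 1
g(6) = mex{0,1} = 2
g(7) = mex{0,1} = 2
g(8) = mex{0,1} = 2
g(9) = mex{0,1,2} = 3
So g(9) = 3.
Row B is a plain Nim row of size 1, so its Grundy value is 1.
Row C is a plain Nim row of size 3, so its Grundy value is 3.
Build the Grundy sequence for row D with g(k) = mex{g(k−s) : s ∈ {2, 3, 5}, s ≤ k}:
k:     0  1  2  3  4  5  6  7  8
g(k):  0  0  1  1  2  2  3  0  0
So g(8) = 0.
By the Sprague-Grundy theorem, the Grundy value of a sum of independent games is the XOR of the component values.
Combined value = 3 XOR 1 XOR 3 XOR 0 = 1.

1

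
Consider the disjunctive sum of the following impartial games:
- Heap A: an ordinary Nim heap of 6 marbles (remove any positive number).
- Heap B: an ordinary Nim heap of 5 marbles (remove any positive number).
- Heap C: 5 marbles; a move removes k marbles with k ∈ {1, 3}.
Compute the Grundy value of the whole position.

2

Heap A is a plain Nim heap of size 6, so its Grundy value is 6.
Heap B is a plain Nim heap of size 5, so its Grundy value is 5.
Grundy values for heap C (subtraction set {1, 3}):
k:     0  1  2  3  4  5
g(k):  0  1  0  1  0  1
So g(5) = 1.
By the Sprague-Grundy theorem, the Grundy value of a sum of independent games is the XOR of the component values.
Combined value = 6 XOR 5 XOR 1 = 2.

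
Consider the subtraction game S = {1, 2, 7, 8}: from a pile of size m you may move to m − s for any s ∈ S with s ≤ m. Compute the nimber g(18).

0

Compute g(0), g(1), … for moves {1, 2, 7, 8}:
k:     0  1  2  3  4  5  6  7  8  9 10 11 12 13 14 15 16 17 18
g(k):  0  1  2  0  1  2  0  1  2  0  1  2  0  1  2  0  1  2  0
So g(18) = 0.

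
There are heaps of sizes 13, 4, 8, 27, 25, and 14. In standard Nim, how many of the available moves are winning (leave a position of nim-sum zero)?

5

Nim-sum: 13 ^ 4 ^ 8 ^ 27 ^ 25 ^ 14 = 13.
The overall nim-sum is X = 13. A heap of size p has a winning move iff p XOR X < p (reduce it to p XOR X).
  13: 13 XOR 13 = 0 < 13 — winning move (to 0).
  4: 4 XOR 13 = 9 ≥ 4 — no move.
  8: 8 XOR 13 = 5 < 8 — winning move (to 5).
  27: 27 XOR 13 = 22 < 27 — winning move (to 22).
  25: 25 XOR 13 = 20 < 25 — winning move (to 20).
  14: 14 XOR 13 = 3 < 14 — winning move (to 3).
That gives 5 winning moves.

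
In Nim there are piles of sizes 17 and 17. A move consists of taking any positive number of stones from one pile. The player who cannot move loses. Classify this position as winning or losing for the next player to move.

Losing position

Bitwise XOR of the heap sizes:
  10001  (17)
  10001  (17)
  -----
  00000  (0)
The nim-sum is 0, so this is a P-position: the player to move is in a losing position under optimal play.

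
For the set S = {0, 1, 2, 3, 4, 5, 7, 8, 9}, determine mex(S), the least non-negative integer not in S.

6

The values 0, 1, 2, 3, 4, 5 are all present; 6 is the first non-negative integer missing from the set.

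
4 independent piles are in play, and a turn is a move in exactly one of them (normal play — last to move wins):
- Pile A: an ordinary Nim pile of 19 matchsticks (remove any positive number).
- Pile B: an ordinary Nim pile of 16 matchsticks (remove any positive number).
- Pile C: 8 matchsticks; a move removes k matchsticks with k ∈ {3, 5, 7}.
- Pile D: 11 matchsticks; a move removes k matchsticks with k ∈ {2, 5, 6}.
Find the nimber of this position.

1

Pile A is a plain Nim pile of size 19, so its Grundy value is 19.
Pile B is a plain Nim pile of size 16, so its Grundy value is 16.
For pile C, compute g(0), g(1), … with moves {3, 5, 7}:
g(0) = mex{} = 0
g(1) = mex{} = 0
g(2) = mex{} = 0
g(3) = mex{0} = 1
g(4) = mex{0} = 1
g(5) = mex{0} = 1
g(6) = mex{0,1} = 2
g(7) = mex{0,1} = 2
g(8) = mex{0,1} = 2
So g(8) = 2.
Grundy values for pile D (subtraction set {2, 5, 6}):
k:     0  1  2  3  4  5  6  7  8  9 10 11
g(k):  0  0  1  1  0  2  1  3  0  2  1  0
So g(11) = 0.
The value of a disjunctive sum is the nim-sum of the parts.
Combined value = 19 XOR 16 XOR 2 XOR 0 = 1.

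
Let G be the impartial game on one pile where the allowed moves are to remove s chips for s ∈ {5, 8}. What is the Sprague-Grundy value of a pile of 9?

1

Grundy values for subtraction set {5, 8}:
k:     0  1  2  3  4  5  6  7  8  9
g(k):  0  0  0  0  0  1  1  1  1  1
So g(9) = 1.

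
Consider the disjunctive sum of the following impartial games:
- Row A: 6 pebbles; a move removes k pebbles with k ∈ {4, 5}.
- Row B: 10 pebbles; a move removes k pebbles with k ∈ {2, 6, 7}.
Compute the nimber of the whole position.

2

For row A, compute g(0), g(1), … with moves {4, 5}:
g(0) = mex{} = 0
g(1) = mex{} = 0
g(2) = mex{} = 0
g(3) = mex{} = 0
g(4) = mex{0} = 1
g(5) = mex{0} = 1
g(6) = mex{0} = 1
So g(6) = 1.
Build the Grundy sequence for row B with g(k) = mex{g(k−s) : s ∈ {2, 6, 7}, s ≤ k}:
k:     0  1  2  3  4  5  6  7  8  9 10
g(k):  0  0  1  1  0  0  1  1  2  0  3
So g(10) = 3.
The value of a disjunctive sum is the nim-sum of the parts.
Combined value = 1 XOR 3 = 2.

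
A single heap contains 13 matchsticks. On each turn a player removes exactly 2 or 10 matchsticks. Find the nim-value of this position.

Compute g(0), g(1), … for moves {2, 10}:
g(0) = mex{} = 0
g(1) = mex{} = 0
g(2) = mex{0} = 1
g(3) = mex{0} = 1
g(4) = mex{1} = 0
g(5) = mex{1} = 0
g(6) = mex{0} = 1
g(7) = mex{0} = 1
g(8) = mex{1} = 0
g(9) = mex{1} = 0
g(10) = mex{0} = 1
g(11) = mex{0} = 1
g(12) = mex{1} = 0
g(13) = mex{1} = 0
So g(13) = 0.

0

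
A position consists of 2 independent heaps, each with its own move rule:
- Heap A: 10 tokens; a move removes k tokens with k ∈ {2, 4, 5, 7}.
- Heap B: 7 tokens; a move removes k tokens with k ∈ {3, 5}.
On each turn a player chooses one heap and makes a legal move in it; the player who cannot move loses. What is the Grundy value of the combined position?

For heap A, compute g(0), g(1), … with moves {2, 4, 5, 7}:
g(0) = mex{} = 0
g(1) = mex{} = 0
g(2) = mex{0} = 1
g(3) = mex{0} = 1
g(4) = mex{0,1} = 2
g(5) = mex{0,1} = 2
g(6) = mex{0,1,2} = 3
g(7) = mex{0,1,2} = 3
g(8) = mex{0,1,2,3} = 4
g(9) = mex{1,2,3} = 0
g(10) = mex{1,2,3,4} = 0
So g(10) = 0.
Build the Grundy sequence for heap B with g(k) = mex{g(k−s) : s ∈ {3, 5}, s ≤ k}:
g(0) = mex{} = 0
g(1) = mex{} = 0
g(2) = mex{} = 0
g(3) = mex{0} = 1
g(4) = mex{0} = 1
g(5) = mex{0} = 1
g(6) = mex{0,1} = 2
g(7) = mex{0,1} = 2
So g(7) = 2.
By the Sprague-Grundy theorem, the Grundy value of a sum of independent games is the XOR of the component values.
Combined value = 0 ⊕ 2 = 2.

2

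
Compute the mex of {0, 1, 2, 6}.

The values 0, 1, 2 are all present; 3 is the first non-negative integer missing from the set.

3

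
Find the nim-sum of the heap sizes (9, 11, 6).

4

Nim-sum: 9 ^ 11 ^ 6 = 4.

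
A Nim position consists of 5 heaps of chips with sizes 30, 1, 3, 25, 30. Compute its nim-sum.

27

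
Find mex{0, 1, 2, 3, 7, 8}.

4

The values 0, 1, 2, 3 are all present; 4 is the first non-negative integer missing from the set.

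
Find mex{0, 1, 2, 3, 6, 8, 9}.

4

The values 0, 1, 2, 3 are all present; 4 is the first non-negative integer missing from the set.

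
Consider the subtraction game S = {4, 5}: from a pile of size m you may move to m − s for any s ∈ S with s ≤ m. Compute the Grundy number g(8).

2

Grundy values for subtraction set {4, 5}:
g(0) = mex{} = 0
g(1) = mex{} = 0
g(2) = mex{} = 0
g(3) = mex{} = 0
g(4) = mex{0} = 1
g(5) = mex{0} = 1
g(6) = mex{0} = 1
g(7) = mex{0} = 1
g(8) = mex{0,1} = 2
So g(8) = 2.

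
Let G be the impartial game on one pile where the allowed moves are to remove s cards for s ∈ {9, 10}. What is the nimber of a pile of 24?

Compute g(0), g(1), … for moves {9, 10}:
k:     0  1  2  3  4  5  6  7  8  9 10 11 12 13 14 15 16 17 18 19 20 21 22 23 24
g(k):  0  0  0  0  0  0  0  0  0  1  1  1  1  1  1  1  1  1  2  0  0  0  0  0  0
So g(24) = 0.

0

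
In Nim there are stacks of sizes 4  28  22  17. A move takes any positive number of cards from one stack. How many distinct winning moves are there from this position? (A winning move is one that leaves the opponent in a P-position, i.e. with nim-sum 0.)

3

Nim-sum: 4 ⊕ 28 ⊕ 22 ⊕ 17 = 31.
The overall nim-sum is X = 31. A stack of size p has a winning move iff p XOR X < p (reduce it to p XOR X).
  4: 4 XOR 31 = 27 ≥ 4 — no move.
  28: 28 XOR 31 = 3 < 28 — winning move (to 3).
  22: 22 XOR 31 = 9 < 22 — winning move (to 9).
  17: 17 XOR 31 = 14 < 17 — winning move (to 14).
That gives 3 winning moves.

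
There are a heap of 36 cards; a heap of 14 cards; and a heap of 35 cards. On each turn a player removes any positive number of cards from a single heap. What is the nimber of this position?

9

Write each in binary and XOR column by column:
  100100  (36)
  001110  (14)
  100011  (35)
  ------
  001001  (9)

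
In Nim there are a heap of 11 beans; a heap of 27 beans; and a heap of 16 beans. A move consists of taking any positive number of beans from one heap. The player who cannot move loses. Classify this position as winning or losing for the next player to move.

Compute the nim-sum pairwise:
11 ⊕ 27 = 16
16 ⊕ 16 = 0
The nim-sum is 0, so this is a P-position: the player to move is in a losing position under optimal play.

Losing position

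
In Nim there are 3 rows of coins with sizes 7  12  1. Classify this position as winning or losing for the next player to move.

Winning position

Nim-sum: 7 ^ 12 ^ 1 = 10.
The nim-sum is 10 ≠ 0, so this is an N-position: the player to move can win.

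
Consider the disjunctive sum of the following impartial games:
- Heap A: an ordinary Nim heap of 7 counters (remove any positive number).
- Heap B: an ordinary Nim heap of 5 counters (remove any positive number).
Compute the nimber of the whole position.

Heap A is a plain Nim heap of size 7, so its Grundy value is 7.
Heap B is a plain Nim heap of size 5, so its Grundy value is 5.
By the Sprague-Grundy theorem, the Grundy value of a sum of independent games is the XOR of the component values.
Combined value = 7 ⊕ 5 = 2.

2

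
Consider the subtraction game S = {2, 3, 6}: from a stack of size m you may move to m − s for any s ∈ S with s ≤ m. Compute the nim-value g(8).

Compute g(0), g(1), … for moves {2, 3, 6}:
k:     0  1  2  3  4  5  6  7  8
g(k):  0  0  1  1  2  0  3  1  2
So g(8) = 2.

2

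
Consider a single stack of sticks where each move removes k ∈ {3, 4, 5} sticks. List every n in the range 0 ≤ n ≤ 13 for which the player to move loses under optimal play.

Grundy values for subtraction set {3, 4, 5}:
k:     0  1  2  3  4  5  6  7  8  9 10 11 12 13
g(k):  0  0  0  1  1  1  2  2  0  0  0  1  1  1
The P-positions (g = 0) in 0..13 are 0, 1, 2, 8, 9, 10.

0, 1, 2, 8, 9, 10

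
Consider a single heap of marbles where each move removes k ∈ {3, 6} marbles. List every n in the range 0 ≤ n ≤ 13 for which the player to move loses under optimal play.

0, 1, 2, 9, 10, 11

Compute g(0), g(1), … for moves {3, 6}:
k:     0  1  2  3  4  5  6  7  8  9 10 11 12 13
g(k):  0  0  0  1  1  1  2  2  2  0  0  0  1  1
The P-positions (g = 0) in 0..13 are 0, 1, 2, 9, 10, 11.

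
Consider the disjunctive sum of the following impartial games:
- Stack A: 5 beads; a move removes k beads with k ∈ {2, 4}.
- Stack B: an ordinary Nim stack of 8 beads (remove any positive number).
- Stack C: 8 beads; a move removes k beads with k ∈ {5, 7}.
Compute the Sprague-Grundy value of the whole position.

11

Grundy values for stack A (subtraction set {2, 4}):
g(0) = mex{} = 0
g(1) = mex{} = 0
g(2) = mex{0} = 1
g(3) = mex{0} = 1
g(4) = mex{0,1} = 2
g(5) = mex{0,1} = 2
So g(5) = 2.
Stack B is a plain Nim stack of size 8, so its Grundy value is 8.
Build the Grundy sequence for stack C with g(k) = mex{g(k−s) : s ∈ {5, 7}, s ≤ k}:
g(0) = mex{} = 0
g(1) = mex{} = 0
g(2) = mex{} = 0
g(3) = mex{} = 0
g(4) = mex{} = 0
g(5) = mex{0} = 1
g(6) = mex{0} = 1
g(7) = mex{0} = 1
g(8) = mex{0} = 1
So g(8) = 1.
By the Sprague-Grundy theorem, the Grundy value of a sum of independent games is the XOR of the component values.
Combined value = 2 XOR 8 XOR 1 = 11.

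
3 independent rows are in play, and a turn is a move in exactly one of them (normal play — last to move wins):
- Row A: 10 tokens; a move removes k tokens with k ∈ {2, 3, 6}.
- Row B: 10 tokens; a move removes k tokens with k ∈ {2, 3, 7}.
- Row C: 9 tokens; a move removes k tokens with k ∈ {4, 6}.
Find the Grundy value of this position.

For row A, compute g(0), g(1), … with moves {2, 3, 6}:
g(0) = mex{} = 0
g(1) = mex{} = 0
g(2) = mex{0} = 1
g(3) = mex{0} = 1
g(4) = mex{0,1} = 2
g(5) = mex{1} = 0
g(6) = mex{0,1,2} = 3
g(7) = mex{0,2} = 1
g(8) = mex{0,1,3} = 2
g(9) = mex{1,3} = 0
g(10) = mex{1,2} = 0
So g(10) = 0.
Build the Grundy sequence for row B with g(k) = mex{g(k−s) : s ∈ {2, 3, 7}, s ≤ k}:
k:     0  1  2  3  4  5  6  7  8  9 10
g(k):  0  0  1  1  2  0  0  1  1  2  0
So g(10) = 0.
For row C, compute g(0), g(1), … with moves {4, 6}:
g(0) = mex{} = 0
g(1) = mex{} = 0
g(2) = mex{} = 0
g(3) = mex{} = 0
g(4) = mex{0} = 1
g(5) = mex{0} = 1
g(6) = mex{0} = 1
g(7) = mex{0} = 1
g(8) = mex{0,1} = 2
g(9) = mex{0,1} = 2
So g(9) = 2.
By the Sprague-Grundy theorem, the Grundy value of a sum of independent games is the XOR of the component values.
Combined value = 0 XOR 0 XOR 2 = 2.

2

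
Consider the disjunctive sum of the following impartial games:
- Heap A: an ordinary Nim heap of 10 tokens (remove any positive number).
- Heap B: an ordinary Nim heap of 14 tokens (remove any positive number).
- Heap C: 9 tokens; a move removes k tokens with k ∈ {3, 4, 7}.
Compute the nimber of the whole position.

7

Heap A is a plain Nim heap of size 10, so its Grundy value is 10.
Heap B is a plain Nim heap of size 14, so its Grundy value is 14.
For heap C, compute g(0), g(1), … with moves {3, 4, 7}:
k:     0  1  2  3  4  5  6  7  8  9
g(k):  0  0  0  1  1  1  2  2  2  3
So g(9) = 3.
By the Sprague-Grundy theorem, the Grundy value of a sum of independent games is the XOR of the component values.
Combined value = 10 XOR 14 XOR 3 = 7.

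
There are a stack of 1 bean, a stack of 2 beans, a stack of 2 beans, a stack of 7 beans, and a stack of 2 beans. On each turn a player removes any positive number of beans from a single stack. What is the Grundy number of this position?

4

Compute the nim-sum pairwise:
1 ⊕ 2 = 3
3 ⊕ 2 = 1
1 ⊕ 7 = 6
6 ⊕ 2 = 4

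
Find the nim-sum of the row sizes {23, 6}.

17

Compute the nim-sum pairwise:
23 XOR 6 = 17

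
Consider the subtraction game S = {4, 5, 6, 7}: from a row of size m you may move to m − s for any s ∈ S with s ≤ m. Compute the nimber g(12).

0

Grundy values for subtraction set {4, 5, 6, 7}:
k:     0  1  2  3  4  5  6  7  8  9 10 11 12
g(k):  0  0  0  0  1  1  1  1  2  2  2  0  0
So g(12) = 0.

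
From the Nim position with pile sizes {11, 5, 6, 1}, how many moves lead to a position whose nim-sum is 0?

1

In binary:
  1011  (11)
  0101  (5)
  0110  (6)
  0001  (1)
  ----
  1001  (9)
The overall nim-sum is X = 9. A pile of size p has a winning move iff p XOR X < p (reduce it to p XOR X).
  11: 11 XOR 9 = 2 < 11 — winning move (to 2).
  5: 5 XOR 9 = 12 ≥ 5 — no move.
  6: 6 XOR 9 = 15 ≥ 6 — no move.
  1: 1 XOR 9 = 8 ≥ 1 — no move.
That gives 1 winning move.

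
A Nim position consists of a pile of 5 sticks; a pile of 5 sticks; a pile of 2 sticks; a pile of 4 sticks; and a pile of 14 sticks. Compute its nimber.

8

Compute the nim-sum pairwise:
5 ⊕ 5 = 0
0 ⊕ 2 = 2
2 ⊕ 4 = 6
6 ⊕ 14 = 8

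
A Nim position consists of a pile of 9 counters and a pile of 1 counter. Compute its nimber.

Write each in binary and XOR column by column:
  1001  (9)
  0001  (1)
  ----
  1000  (8)

8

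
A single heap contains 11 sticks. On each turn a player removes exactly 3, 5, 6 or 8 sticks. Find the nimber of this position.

0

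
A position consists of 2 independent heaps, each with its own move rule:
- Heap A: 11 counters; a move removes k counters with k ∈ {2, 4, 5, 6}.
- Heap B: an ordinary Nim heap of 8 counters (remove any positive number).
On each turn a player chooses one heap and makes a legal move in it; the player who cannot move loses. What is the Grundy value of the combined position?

9

For heap A, compute g(0), g(1), … with moves {2, 4, 5, 6}:
g(0) = mex{} = 0
g(1) = mex{} = 0
g(2) = mex{0} = 1
g(3) = mex{0} = 1
g(4) = mex{0,1} = 2
g(5) = mex{0,1} = 2
g(6) = mex{0,1,2} = 3
g(7) = mex{0,1,2} = 3
g(8) = mex{1,2,3} = 0
g(9) = mex{1,2,3} = 0
g(10) = mex{0,2,3} = 1
g(11) = mex{0,2,3} = 1
So g(11) = 1.
Heap B is a plain Nim heap of size 8, so its Grundy value is 8.
By the Sprague-Grundy theorem, the Grundy value of a sum of independent games is the XOR of the component values.
Combined value = 1 XOR 8 = 9.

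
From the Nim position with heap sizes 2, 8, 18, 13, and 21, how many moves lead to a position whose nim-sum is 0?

In binary:
  00010  (2)
  01000  (8)
  10010  (18)
  01101  (13)
  10101  (21)
  -----
  00000  (0)
The nim-sum is already 0, so every move leaves a nonzero nim-sum — there are no winning moves.

0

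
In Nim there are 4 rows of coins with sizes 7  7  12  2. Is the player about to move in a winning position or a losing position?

Bitwise XOR of the heap sizes:
  0111  (7)
  0111  (7)
  1100  (12)
  0010  (2)
  ----
  1110  (14)
The nim-sum is 14 ≠ 0, so this is an N-position: the player to move can win.

Winning position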